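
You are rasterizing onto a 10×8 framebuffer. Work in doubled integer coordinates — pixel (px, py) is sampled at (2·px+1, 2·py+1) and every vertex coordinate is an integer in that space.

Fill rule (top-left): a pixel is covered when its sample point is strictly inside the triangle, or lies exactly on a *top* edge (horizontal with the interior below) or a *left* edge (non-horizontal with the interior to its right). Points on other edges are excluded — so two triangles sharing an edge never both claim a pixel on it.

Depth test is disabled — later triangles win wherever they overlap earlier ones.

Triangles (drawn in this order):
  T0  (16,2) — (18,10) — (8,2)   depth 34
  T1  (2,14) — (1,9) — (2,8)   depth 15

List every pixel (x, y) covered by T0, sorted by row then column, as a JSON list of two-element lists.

T0:
  2·area = 64
  edge (16, 2)→(18, 10): d=(2,8) right/bottom  bias=-1
  edge (18, 10)→(8, 2): d=(-10,-8) top-left  bias=+0
  edge (8, 2)→(16, 2): d=(8,0) top-left  bias=+0
    (5,1)@(11, 3): e=[42,14,8] → █
    (6,1)@(13, 3): e=[26,30,8] → █
    (7,1)@(15, 3): e=[10,46,8] → █
    (8,1)@(17, 3): e=[-6,62,8] → ·
    (5,2)@(11, 5): e=[46,-6,24] → ·
    (6,2)@(13, 5): e=[30,10,24] → █
    (8,2)@(17, 5): e=[-2,42,24] → ·
    (6,3)@(13, 7): e=[34,-10,40] → ·
    (7,3)@(15, 7): e=[18,6,40] → █
    (8,3)@(17, 7): e=[2,22,40] → █
    (9,3)@(19, 7): e=[-14,38,40] → ·
    (7,4)@(15, 9): e=[22,-14,56] → ·
  covered (8 px):
    · · · · · · · · · ·
    · · · · · █ █ █ · ·
    · · · · · · █ █ · ·
    · · · · · · · █ █ ·
    · · · · · · · · █ ·
    · · · · · · · · · ·
    · · · · · · · · · ·
    · · · · · · · · · ·
T1:
  2·area = 6
  edge (2, 14)→(1, 9): d=(-1,-5) top-left  bias=+0
  edge (1, 9)→(2, 8): d=(1,-1) top-left  bias=+0
  edge (2, 8)→(2, 14): d=(0,6) right/bottom  bias=-1
    (4,0)@(9, 1): e=[48,0,-42] → ·  [on edge]
    (3,1)@(7, 3): e=[36,0,-30] → ·  [on edge]
    (2,2)@(5, 5): e=[24,0,-18] → ·  [on edge]
    (1,3)@(3, 7): e=[12,0,-6] → ·  [on edge]
    (0,4)@(1, 9): e=[0,0,6] → █  [on edge]
    (1,4)@(3, 9): e=[10,2,-6] → ·
    (0,5)@(1, 11): e=[-2,2,6] → ·
  covered (1 px):
    · · · · · · · · · ·
    · · · · · · · · · ·
    · · · · · · · · · ·
    · · · · · · · · · ·
    █ · · · · · · · · ·
    · · · · · · · · · ·
    · · · · · · · · · ·
    · · · · · · · · · ·

Result: [[5,1],[6,1],[7,1],[6,2],[7,2],[7,3],[8,3],[8,4]]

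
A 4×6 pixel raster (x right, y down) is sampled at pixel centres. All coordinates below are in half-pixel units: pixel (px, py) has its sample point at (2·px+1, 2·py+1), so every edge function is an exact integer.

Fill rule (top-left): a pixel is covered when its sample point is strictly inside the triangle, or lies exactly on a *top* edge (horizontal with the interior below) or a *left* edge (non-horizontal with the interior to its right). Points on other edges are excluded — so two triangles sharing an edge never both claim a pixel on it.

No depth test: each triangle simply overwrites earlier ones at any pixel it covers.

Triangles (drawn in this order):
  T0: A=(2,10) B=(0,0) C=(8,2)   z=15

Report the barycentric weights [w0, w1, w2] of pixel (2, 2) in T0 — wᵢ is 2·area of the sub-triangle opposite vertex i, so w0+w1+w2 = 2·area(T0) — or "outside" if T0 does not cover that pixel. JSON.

T0:
  2·area = 76
  edge (2, 10)→(0, 0): d=(-2,-10) top-left  bias=+0
  edge (0, 0)→(8, 2): d=(8,2) right/bottom  bias=-1
  edge (8, 2)→(2, 10): d=(-6,8) right/bottom  bias=-1
    (0,0)@(1, 1): e=[8,6,62] → █
    (1,0)@(3, 1): e=[28,2,46] → █
    (2,0)@(5, 1): e=[48,-2,30] → ·
    (0,1)@(1, 3): e=[4,22,50] → █
    (2,1)@(5, 3): e=[44,14,18] → █
    (3,1)@(7, 3): e=[64,10,2] → █
    (0,2)@(1, 5): e=[0,38,38] → █  [on edge]
    (3,2)@(7, 5): e=[60,26,-10] → ·
    (0,3)@(1, 7): e=[-4,54,26] → ·
    (1,3)@(3, 7): e=[16,50,10] → █
    (2,3)@(5, 7): e=[36,46,-6] → ·
    (1,4)@(3, 9): e=[12,66,-2] → ·
  covered (10 px):
    █ █ · ·
    █ █ █ █
    █ █ █ ·
    · █ · ·
    · · · ·
    · · · ·

Final: [30,6,40]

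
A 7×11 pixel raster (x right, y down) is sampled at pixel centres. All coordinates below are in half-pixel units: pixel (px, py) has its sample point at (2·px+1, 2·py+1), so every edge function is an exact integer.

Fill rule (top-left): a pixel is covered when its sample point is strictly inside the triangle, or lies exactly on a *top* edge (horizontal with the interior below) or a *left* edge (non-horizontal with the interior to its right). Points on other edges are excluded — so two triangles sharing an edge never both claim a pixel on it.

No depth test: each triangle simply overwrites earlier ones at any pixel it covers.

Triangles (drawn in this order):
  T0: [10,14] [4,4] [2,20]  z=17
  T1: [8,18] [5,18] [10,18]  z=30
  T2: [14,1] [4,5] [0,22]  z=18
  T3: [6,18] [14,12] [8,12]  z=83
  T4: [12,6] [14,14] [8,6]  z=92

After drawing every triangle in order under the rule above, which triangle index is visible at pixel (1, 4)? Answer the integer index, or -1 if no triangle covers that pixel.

T0:
  2·area = 116  (B↔C swapped to make it positive)
  edge (10, 14)→(2, 20): d=(-8,6) right/bottom  bias=-1
  edge (2, 20)→(4, 4): d=(2,-16) top-left  bias=+0
  edge (4, 4)→(10, 14): d=(6,10) right/bottom  bias=-1
    (2,3)@(5, 7): e=[86,22,8] → █
    (3,3)@(7, 7): e=[74,54,-12] → ·
    (2,4)@(5, 9): e=[70,26,20] → █
    (3,4)@(7, 9): e=[58,58,0] → ·  [on edge]
    (2,5)@(5, 11): e=[54,30,32] → █
    (3,5)@(7, 11): e=[42,62,12] → █
    (4,5)@(9, 11): e=[30,94,-8] → ·
    (1,6)@(3, 13): e=[50,2,64] → █
    (4,6)@(9, 13): e=[14,98,4] → █
    (5,6)@(11, 13): e=[2,130,-16] → ·
    (1,7)@(3, 15): e=[34,6,76] → █
    (4,7)@(9, 15): e=[-2,102,16] → ·
    (6,9)@(13, 19): e=[-58,174,0] → ·  [on edge]
  covered (14 px):
    · · · · · · ·
    · · · · · · ·
    · · · · · · ·
    · · █ · · · ·
    · · █ · · · ·
    · · █ █ · · ·
    · █ █ █ █ · ·
    · █ █ █ · · ·
    · █ █ · · · ·
    · █ · · · · ·
    · · · · · · ·
T1:
  degenerate (2·area = 0) — covers nothing
T2:
  2·area = 154  (B↔C swapped to make it positive)
  edge (14, 1)→(0, 22): d=(-14,21) right/bottom  bias=-1
  edge (0, 22)→(4, 5): d=(4,-17) top-left  bias=+0
  edge (4, 5)→(14, 1): d=(10,-4) top-left  bias=+0
    (4,1)@(9, 3): e=[77,77,0] → █  [on edge]
    (5,1)@(11, 3): e=[35,111,8] → █
    (6,1)@(13, 3): e=[-7,145,16] → ·
    (2,2)@(5, 5): e=[133,17,4] → █
    (3,2)@(7, 5): e=[91,51,12] → █
    (6,2)@(13, 5): e=[-35,153,36] → ·
    (2,3)@(5, 7): e=[105,25,24] → █
    (5,3)@(11, 7): e=[-21,127,48] → ·
    (2,4)@(5, 9): e=[77,33,44] → █
    (4,4)@(9, 9): e=[-7,101,60] → ·
    (1,5)@(3, 11): e=[91,7,56] → █
    (4,5)@(9, 11): e=[-35,109,80] → ·
  covered (19 px):
    · · · · · · ·
    · · · · █ █ ·
    · · █ █ █ █ ·
    · · █ █ █ · ·
    · · █ █ · · ·
    · █ █ █ · · ·
    · █ █ · · · ·
    · █ · · · · ·
    · █ · · · · ·
    █ · · · · · ·
    · · · · · · ·
T3:
  2·area = 36  (B↔C swapped to make it positive)
  edge (6, 18)→(8, 12): d=(2,-6) top-left  bias=+0
  edge (8, 12)→(14, 12): d=(6,0) top-left  bias=+0
  edge (14, 12)→(6, 18): d=(-8,6) right/bottom  bias=-1
    (5,1)@(11, 3): e=[0,-54,90] → ·  [on edge]
    (4,4)@(9, 9): e=[0,-18,54] → ·  [on edge]
    (4,6)@(9, 13): e=[8,6,22] → █
    (5,6)@(11, 13): e=[20,6,10] → █
    (6,6)@(13, 13): e=[32,6,-2] → ·
    (3,7)@(7, 15): e=[0,18,18] → █  [on edge]
    (5,7)@(11, 15): e=[24,18,-6] → ·
    (3,8)@(7, 17): e=[4,30,2] → █
    (4,8)@(9, 17): e=[16,30,-10] → ·
    (3,9)@(7, 19): e=[8,42,-14] → ·
    (2,10)@(5, 21): e=[0,54,-18] → ·  [on edge]
  covered (5 px):
    · · · · · · ·
    · · · · · · ·
    · · · · · · ·
    · · · · · · ·
    · · · · · · ·
    · · · · · · ·
    · · · · █ █ ·
    · · · █ █ · ·
    · · · █ · · ·
    · · · · · · ·
    · · · · · · ·
T4:
  2·area = 32
  edge (12, 6)→(14, 14): d=(2,8) right/bottom  bias=-1
  edge (14, 14)→(8, 6): d=(-6,-8) top-left  bias=+0
  edge (8, 6)→(12, 6): d=(4,0) top-left  bias=+0
    (4,3)@(9, 7): e=[26,2,4] → █
    (5,3)@(11, 7): e=[10,18,4] → █
    (6,3)@(13, 7): e=[-6,34,4] → ·
    (4,4)@(9, 9): e=[30,-10,12] → ·
    (5,4)@(11, 9): e=[14,6,12] → █
    (6,4)@(13, 9): e=[-2,22,12] → ·
    (5,5)@(11, 11): e=[18,-6,20] → ·
    (6,5)@(13, 11): e=[2,10,20] → █
    (6,6)@(13, 13): e=[6,-2,28] → ·
  covered (4 px):
    · · · · · · ·
    · · · · · · ·
    · · · · · · ·
    · · · · █ █ ·
    · · · · · █ ·
    · · · · · · █
    · · · · · · ·
    · · · · · · ·
    · · · · · · ·
    · · · · · · ·
    · · · · · · ·

Z-buffer (winner per pixel, '.' = empty):
  . . . . . . .
  . . . . 2 2 .
  . . 2 2 2 2 .
  . . 2 2 4 4 .
  . . 2 2 . 4 .
  . 2 2 2 . . 4
  . 2 2 0 3 3 .
  . 2 0 3 3 . .
  . 2 0 3 . . .
  2 0 . . . . .
  . . . . . . .

Result: -1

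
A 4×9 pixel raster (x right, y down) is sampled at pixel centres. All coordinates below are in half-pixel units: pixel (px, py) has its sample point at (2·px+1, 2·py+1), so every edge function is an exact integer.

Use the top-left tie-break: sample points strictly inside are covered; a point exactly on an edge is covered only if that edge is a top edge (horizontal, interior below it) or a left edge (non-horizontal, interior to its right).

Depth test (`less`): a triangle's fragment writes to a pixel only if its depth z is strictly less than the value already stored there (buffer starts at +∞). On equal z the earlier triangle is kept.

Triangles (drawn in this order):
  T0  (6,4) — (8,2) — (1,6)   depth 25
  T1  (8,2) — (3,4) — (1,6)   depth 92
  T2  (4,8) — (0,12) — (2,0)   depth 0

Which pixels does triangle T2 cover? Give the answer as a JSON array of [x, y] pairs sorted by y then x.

T0:
  2·area = 6  (B↔C swapped to make it positive)
  edge (6, 4)→(1, 6): d=(-5,2) right/bottom  bias=-1
  edge (1, 6)→(8, 2): d=(7,-4) top-left  bias=+0
  edge (8, 2)→(6, 4): d=(-2,2) right/bottom  bias=-1
    (3,1)@(7, 3): e=[3,3,0] → ·  [on edge]
    (1,2)@(3, 5): e=[1,1,4] → #
    (2,2)@(5, 5): e=[-3,9,0] → ·  [on edge]
    (1,3)@(3, 7): e=[-9,15,0] → ·  [on edge]
    (0,4)@(1, 9): e=[-15,21,0] → ·  [on edge]
  covered (1 px):
    · · · ·
    · · · ·
    · # · ·
    · · · ·
    · · · ·
    · · · ·
    · · · ·
    · · · ·
    · · · ·
T1:
  2·area = 6  (B↔C swapped to make it positive)
  edge (8, 2)→(1, 6): d=(-7,4) right/bottom  bias=-1
  edge (1, 6)→(3, 4): d=(2,-2) top-left  bias=+0
  edge (3, 4)→(8, 2): d=(5,-2) top-left  bias=+0
  covered (0 px):
    · · · ·
    · · · ·
    · · · ·
    · · · ·
    · · · ·
    · · · ·
    · · · ·
    · · · ·
    · · · ·
T2:
  2·area = 40
  edge (4, 8)→(0, 12): d=(-4,4) right/bottom  bias=-1
  edge (0, 12)→(2, 0): d=(2,-12) top-left  bias=+0
  edge (2, 0)→(4, 8): d=(2,8) right/bottom  bias=-1
    (1,2)@(3, 5): e=[16,22,2] → #
    (2,2)@(5, 5): e=[8,46,-14] → ·
    (3,2)@(7, 5): e=[0,70,-30] → ·  [on edge]
    (0,3)@(1, 7): e=[16,2,22] → #
    (2,3)@(5, 7): e=[0,50,-10] → ·  [on edge]
    (0,4)@(1, 9): e=[8,6,26] → #
    (1,4)@(3, 9): e=[0,30,10] → ·  [on edge]
    (0,5)@(1, 11): e=[0,10,30] → ·  [on edge]
  covered (4 px):
    · · · ·
    · · · ·
    · # · ·
    # # · ·
    # · · ·
    · · · ·
    · · · ·
    · · · ·
    · · · ·

Result: [[1,2],[0,3],[1,3],[0,4]]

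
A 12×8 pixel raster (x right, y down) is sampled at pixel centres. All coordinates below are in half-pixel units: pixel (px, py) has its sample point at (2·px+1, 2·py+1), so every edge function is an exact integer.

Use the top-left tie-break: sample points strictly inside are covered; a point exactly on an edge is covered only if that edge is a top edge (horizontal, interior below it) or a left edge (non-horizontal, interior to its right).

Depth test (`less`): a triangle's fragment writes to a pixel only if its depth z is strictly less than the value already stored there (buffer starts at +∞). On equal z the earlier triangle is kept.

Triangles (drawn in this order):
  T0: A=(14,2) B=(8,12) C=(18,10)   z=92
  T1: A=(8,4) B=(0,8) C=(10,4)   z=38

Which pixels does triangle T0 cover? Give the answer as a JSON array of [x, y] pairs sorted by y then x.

T0:
  2·area = 88  (B↔C swapped to make it positive)
  edge (14, 2)→(18, 10): d=(4,8) right/bottom  bias=-1
  edge (18, 10)→(8, 12): d=(-10,2) right/bottom  bias=-1
  edge (8, 12)→(14, 2): d=(6,-10) top-left  bias=+0
    (6,2)@(13, 5): e=[20,60,8] → #
    (7,2)@(15, 5): e=[4,56,28] → #
    (8,2)@(17, 5): e=[-12,52,48] → ·
    (5,3)@(11, 7): e=[44,44,0] → #  [on edge]
    (8,3)@(17, 7): e=[-4,32,60] → ·
    (5,4)@(11, 9): e=[52,24,12] → #
    (8,4)@(17, 9): e=[4,12,72] → #
    (9,4)@(19, 9): e=[-12,8,92] → ·
    (11,4)@(23, 9): e=[-44,0,132] → ·  [on edge]
    (4,5)@(9, 11): e=[76,8,4] → #
    (6,5)@(13, 11): e=[44,0,44] → ·  [on edge]
    (7,5)@(15, 11): e=[28,-4,64] → ·
    (1,6)@(3, 13): e=[132,0,-44] → ·  [on edge]
  covered (11 px):
    · · · · · · · · · · · ·
    · · · · · · · · · · · ·
    · · · · · · # # · · · ·
    · · · · · # # # · · · ·
    · · · · · # # # # · · ·
    · · · · # # · · · · · ·
    · · · · · · · · · · · ·
    · · · · · · · · · · · ·
T1:
  2·area = 8  (B↔C swapped to make it positive)
  edge (8, 4)→(10, 4): d=(2,0) top-left  bias=+0
  edge (10, 4)→(0, 8): d=(-10,4) right/bottom  bias=-1
  edge (0, 8)→(8, 4): d=(8,-4) top-left  bias=+0
    (3,2)@(7, 5): e=[2,2,4] → #
    (4,2)@(9, 5): e=[2,-6,12] → ·
    (3,3)@(7, 7): e=[6,-18,20] → ·
  covered (1 px):
    · · · · · · · · · · · ·
    · · · · · · · · · · · ·
    · · · # · · · · · · · ·
    · · · · · · · · · · · ·
    · · · · · · · · · · · ·
    · · · · · · · · · · · ·
    · · · · · · · · · · · ·
    · · · · · · · · · · · ·

Answer: [[6,2],[7,2],[5,3],[6,3],[7,3],[5,4],[6,4],[7,4],[8,4],[4,5],[5,5]]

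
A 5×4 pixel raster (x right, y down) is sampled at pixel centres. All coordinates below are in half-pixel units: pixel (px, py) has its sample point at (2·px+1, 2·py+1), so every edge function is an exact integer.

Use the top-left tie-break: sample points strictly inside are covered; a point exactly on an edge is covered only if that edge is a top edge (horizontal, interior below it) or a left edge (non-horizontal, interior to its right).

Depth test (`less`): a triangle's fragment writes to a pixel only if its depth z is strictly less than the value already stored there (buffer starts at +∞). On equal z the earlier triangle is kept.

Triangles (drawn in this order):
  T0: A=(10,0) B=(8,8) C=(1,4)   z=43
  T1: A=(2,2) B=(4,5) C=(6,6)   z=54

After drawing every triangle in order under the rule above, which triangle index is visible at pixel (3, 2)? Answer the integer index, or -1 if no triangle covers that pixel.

T0:
  2·area = 64
  edge (10, 0)→(8, 8): d=(-2,8) right/bottom  bias=-1
  edge (8, 8)→(1, 4): d=(-7,-4) top-left  bias=+0
  edge (1, 4)→(10, 0): d=(9,-4) top-left  bias=+0
    (4,0)@(9, 1): e=[6,53,5] → █
    (2,1)@(5, 3): e=[34,23,7] → █
    (3,1)@(7, 3): e=[18,31,15] → █
    (1,2)@(3, 5): e=[46,1,17] → █
    (4,2)@(9, 5): e=[-2,25,41] → ·
    (1,3)@(3, 7): e=[42,-13,35] → ·
    (2,3)@(5, 7): e=[26,-5,43] → ·
    (3,3)@(7, 7): e=[10,3,51] → █
    (4,3)@(9, 7): e=[-6,11,59] → ·
  covered (8 px):
    · · · · █
    · · █ █ █
    · █ █ █ ·
    · · · █ ·
T1:
  2·area = 4  (B↔C swapped to make it positive)
  edge (2, 2)→(6, 6): d=(4,4) right/bottom  bias=-1
  edge (6, 6)→(4, 5): d=(-2,-1) top-left  bias=+0
  edge (4, 5)→(2, 2): d=(-2,-3) top-left  bias=+0
    (0,0)@(1, 1): e=[0,5,-1] → ·  [on edge]
    (1,1)@(3, 3): e=[0,3,1] → ·  [on edge]
    (2,2)@(5, 5): e=[0,1,3] → ·  [on edge]
    (3,3)@(7, 7): e=[0,-1,5] → ·  [on edge]
  covered (0 px):
    · · · · ·
    · · · · ·
    · · · · ·
    · · · · ·

Z-buffer (winner per pixel, '.' = empty):
  . . . . 0
  . . 0 0 0
  . 0 0 0 .
  . . . 0 .

Result: 0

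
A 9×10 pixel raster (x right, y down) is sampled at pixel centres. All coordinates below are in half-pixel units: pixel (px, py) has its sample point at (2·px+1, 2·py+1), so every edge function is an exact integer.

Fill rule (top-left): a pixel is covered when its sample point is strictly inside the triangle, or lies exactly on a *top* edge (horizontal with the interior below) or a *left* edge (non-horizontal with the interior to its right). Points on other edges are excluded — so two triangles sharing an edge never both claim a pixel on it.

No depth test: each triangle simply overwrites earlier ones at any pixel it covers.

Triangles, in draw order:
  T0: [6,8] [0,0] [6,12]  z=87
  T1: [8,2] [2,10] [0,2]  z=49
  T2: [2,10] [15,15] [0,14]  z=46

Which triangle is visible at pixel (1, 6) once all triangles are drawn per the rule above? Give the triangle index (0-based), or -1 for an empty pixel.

T0:
  2·area = 24  (B↔C swapped to make it positive)
  edge (6, 8)→(6, 12): d=(0,4) right/bottom  bias=-1
  edge (6, 12)→(0, 0): d=(-6,-12) top-left  bias=+0
  edge (0, 0)→(6, 8): d=(6,8) right/bottom  bias=-1
    (1,2)@(3, 5): e=[12,6,6] → #
    (2,2)@(5, 5): e=[4,30,-10] → ·
    (1,3)@(3, 7): e=[12,-6,18] → ·
    (2,3)@(5, 7): e=[4,18,2] → #
    (3,3)@(7, 7): e=[-4,42,-14] → ·
    (2,4)@(5, 9): e=[4,6,14] → #
    (3,4)@(7, 9): e=[-4,30,-2] → ·
    (2,5)@(5, 11): e=[4,-6,26] → ·
  covered (3 px):
    · · · · · · · · ·
    · · · · · · · · ·
    · # · · · · · · ·
    · · # · · · · · ·
    · · # · · · · · ·
    · · · · · · · · ·
    · · · · · · · · ·
    · · · · · · · · ·
    · · · · · · · · ·
    · · · · · · · · ·
T1:
  2·area = 64
  edge (8, 2)→(2, 10): d=(-6,8) right/bottom  bias=-1
  edge (2, 10)→(0, 2): d=(-2,-8) top-left  bias=+0
  edge (0, 2)→(8, 2): d=(8,0) top-left  bias=+0
    (0,1)@(1, 3): e=[50,6,8] → #
    (1,1)@(3, 3): e=[34,22,8] → #
    (2,1)@(5, 3): e=[18,38,8] → #
    (3,1)@(7, 3): e=[2,54,8] → #
    (4,1)@(9, 3): e=[-14,70,8] → ·
    (0,2)@(1, 5): e=[38,2,24] → #
    (3,2)@(7, 5): e=[-10,50,24] → ·
    (0,3)@(1, 7): e=[26,-2,40] → ·
    (1,3)@(3, 7): e=[10,14,40] → #
    (2,3)@(5, 7): e=[-6,30,40] → ·
    (1,4)@(3, 9): e=[-2,10,56] → ·
  covered (8 px):
    · · · · · · · · ·
    # # # # · · · · ·
    # # # · · · · · ·
    · # · · · · · · ·
    · · · · · · · · ·
    · · · · · · · · ·
    · · · · · · · · ·
    · · · · · · · · ·
    · · · · · · · · ·
    · · · · · · · · ·
T2:
  2·area = 62
  edge (2, 10)→(15, 15): d=(13,5) right/bottom  bias=-1
  edge (15, 15)→(0, 14): d=(-15,-1) top-left  bias=+0
  edge (0, 14)→(2, 10): d=(2,-4) top-left  bias=+0
    (1,5)@(3, 11): e=[8,48,6] → #
    (2,5)@(5, 11): e=[-2,50,14] → ·
    (0,6)@(1, 13): e=[44,16,2] → #
    (2,6)@(5, 13): e=[24,20,18] → #
    (3,6)@(7, 13): e=[14,22,26] → #
    (4,6)@(9, 13): e=[4,24,34] → #
    (5,6)@(11, 13): e=[-6,26,42] → ·
    (0,7)@(1, 15): e=[70,-14,6] → ·
    (1,7)@(3, 15): e=[60,-12,14] → ·
    (2,7)@(5, 15): e=[50,-10,22] → ·
    (3,7)@(7, 15): e=[40,-8,30] → ·
    (4,7)@(9, 15): e=[30,-6,38] → ·
    (7,7)@(15, 15): e=[0,0,62] → ·  [on edge]
  covered (6 px):
    · · · · · · · · ·
    · · · · · · · · ·
    · · · · · · · · ·
    · · · · · · · · ·
    · · · · · · · · ·
    · # · · · · · · ·
    # # # # # · · · ·
    · · · · · · · · ·
    · · · · · · · · ·
    · · · · · · · · ·

Z-buffer (winner per pixel, '.' = empty):
  . . . . . . . . .
  1 1 1 1 . . . . .
  1 1 1 . . . . . .
  . 1 0 . . . . . .
  . . 0 . . . . . .
  . 2 . . . . . . .
  2 2 2 2 2 . . . .
  . . . . . . . . .
  . . . . . . . . .
  . . . . . . . . .

Final: 2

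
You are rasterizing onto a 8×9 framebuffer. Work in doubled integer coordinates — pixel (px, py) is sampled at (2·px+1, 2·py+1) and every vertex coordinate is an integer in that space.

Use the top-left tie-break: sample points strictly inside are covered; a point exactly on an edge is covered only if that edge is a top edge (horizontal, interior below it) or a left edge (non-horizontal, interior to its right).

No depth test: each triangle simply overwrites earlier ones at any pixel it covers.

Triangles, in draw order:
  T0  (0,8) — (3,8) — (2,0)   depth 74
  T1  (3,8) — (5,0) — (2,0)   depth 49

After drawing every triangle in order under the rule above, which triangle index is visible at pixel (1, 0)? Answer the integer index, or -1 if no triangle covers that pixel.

T0:
  2·area = 24  (B↔C swapped to make it positive)
  edge (0, 8)→(2, 0): d=(2,-8) top-left  bias=+0
  edge (2, 0)→(3, 8): d=(1,8) right/bottom  bias=-1
  edge (3, 8)→(0, 8): d=(-3,0) right/bottom  bias=-1
    (0,2)@(1, 5): e=[2,13,9] → #
    (1,2)@(3, 5): e=[18,-3,9] → ·
    (0,3)@(1, 7): e=[6,15,3] → #
    (1,3)@(3, 7): e=[22,-1,3] → ·
    (0,4)@(1, 9): e=[10,17,-3] → ·
  covered (2 px):
    · · · · · · · ·
    · · · · · · · ·
    # · · · · · · ·
    # · · · · · · ·
    · · · · · · · ·
    · · · · · · · ·
    · · · · · · · ·
    · · · · · · · ·
    · · · · · · · ·
T1:
  2·area = 24  (B↔C swapped to make it positive)
  edge (3, 8)→(2, 0): d=(-1,-8) top-left  bias=+0
  edge (2, 0)→(5, 0): d=(3,0) top-left  bias=+0
  edge (5, 0)→(3, 8): d=(-2,8) right/bottom  bias=-1
    (1,0)@(3, 1): e=[7,3,14] → #
    (2,0)@(5, 1): e=[23,3,-2] → ·
    (1,1)@(3, 3): e=[5,9,10] → #
    (2,1)@(5, 3): e=[21,9,-6] → ·
    (1,2)@(3, 5): e=[3,15,6] → #
    (2,2)@(5, 5): e=[19,15,-10] → ·
    (1,3)@(3, 7): e=[1,21,2] → #
    (2,3)@(5, 7): e=[17,21,-14] → ·
    (1,4)@(3, 9): e=[-1,27,-2] → ·
  covered (4 px):
    · # · · · · · ·
    · # · · · · · ·
    · # · · · · · ·
    · # · · · · · ·
    · · · · · · · ·
    · · · · · · · ·
    · · · · · · · ·
    · · · · · · · ·
    · · · · · · · ·

Z-buffer (winner per pixel, '.' = empty):
  . 1 . . . . . .
  . 1 . . . . . .
  0 1 . . . . . .
  0 1 . . . . . .
  . . . . . . . .
  . . . . . . . .
  . . . . . . . .
  . . . . . . . .
  . . . . . . . .

Result: 1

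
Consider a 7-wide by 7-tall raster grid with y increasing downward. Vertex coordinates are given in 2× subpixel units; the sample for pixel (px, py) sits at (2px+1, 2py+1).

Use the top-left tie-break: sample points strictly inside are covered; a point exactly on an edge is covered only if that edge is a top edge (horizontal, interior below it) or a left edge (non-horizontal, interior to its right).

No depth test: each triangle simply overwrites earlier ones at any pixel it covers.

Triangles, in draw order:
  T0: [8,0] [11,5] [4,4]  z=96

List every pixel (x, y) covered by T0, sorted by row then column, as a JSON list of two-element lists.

T0:
  2·area = 32
  edge (8, 0)→(11, 5): d=(3,5) right/bottom  bias=-1
  edge (11, 5)→(4, 4): d=(-7,-1) top-left  bias=+0
  edge (4, 4)→(8, 0): d=(4,-4) top-left  bias=+0
    (3,0)@(7, 1): e=[8,24,0] → █  [on edge]
    (4,0)@(9, 1): e=[-2,26,8] → ·
    (2,1)@(5, 3): e=[24,8,0] → █  [on edge]
    (4,1)@(9, 3): e=[4,12,16] → █
    (5,1)@(11, 3): e=[-6,14,24] → ·
    (1,2)@(3, 5): e=[40,-8,0] → ·  [on edge]
    (2,2)@(5, 5): e=[30,-6,8] → ·
    (3,2)@(7, 5): e=[20,-4,16] → ·
    (4,2)@(9, 5): e=[10,-2,24] → ·
    (5,2)@(11, 5): e=[0,0,32] → ·  [on edge]
    (0,3)@(1, 7): e=[56,-24,0] → ·  [on edge]
  covered (4 px):
    · · · █ · · ·
    · · █ █ █ · ·
    · · · · · · ·
    · · · · · · ·
    · · · · · · ·
    · · · · · · ·
    · · · · · · ·

Answer: [[3,0],[2,1],[3,1],[4,1]]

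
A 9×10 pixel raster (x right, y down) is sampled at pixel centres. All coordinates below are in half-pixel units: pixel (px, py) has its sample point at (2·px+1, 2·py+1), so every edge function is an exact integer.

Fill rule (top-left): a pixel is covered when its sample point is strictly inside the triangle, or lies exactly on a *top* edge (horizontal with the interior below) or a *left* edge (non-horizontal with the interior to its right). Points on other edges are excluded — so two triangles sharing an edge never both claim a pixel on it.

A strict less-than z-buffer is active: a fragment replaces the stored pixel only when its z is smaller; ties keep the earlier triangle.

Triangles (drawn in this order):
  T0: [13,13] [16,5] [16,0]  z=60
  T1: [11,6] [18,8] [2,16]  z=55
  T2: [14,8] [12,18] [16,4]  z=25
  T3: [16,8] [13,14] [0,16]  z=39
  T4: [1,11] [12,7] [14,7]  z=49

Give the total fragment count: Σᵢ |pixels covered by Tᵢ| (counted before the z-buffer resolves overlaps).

T0:
  2·area = 15  (B↔C swapped to make it positive)
  edge (13, 13)→(16, 0): d=(3,-13) top-left  bias=+0
  edge (16, 0)→(16, 5): d=(0,5) right/bottom  bias=-1
  edge (16, 5)→(13, 13): d=(-3,8) right/bottom  bias=-1
    (7,2)@(15, 5): e=[2,5,8] → X
    (8,2)@(17, 5): e=[28,-5,-8] → .
    (7,3)@(15, 7): e=[8,5,2] → X
    (8,3)@(17, 7): e=[34,-5,-14] → .
    (7,4)@(15, 9): e=[14,5,-4] → .
    (6,6)@(13, 13): e=[0,15,0] → .  [on edge]
  covered (2 px):
    . . . . . . . . .
    . . . . . . . . .
    . . . . . . . X .
    . . . . . . . X .
    . . . . . . . . .
    . . . . . . . . .
    . . . . . . . . .
    . . . . . . . . .
    . . . . . . . . .
    . . . . . . . . .
T1:
  2·area = 88
  edge (11, 6)→(18, 8): d=(7,2) right/bottom  bias=-1
  edge (18, 8)→(2, 16): d=(-16,8) right/bottom  bias=-1
  edge (2, 16)→(11, 6): d=(9,-10) top-left  bias=+0
    (5,3)@(11, 7): e=[7,72,9] → X
    (6,3)@(13, 7): e=[3,56,29] → X
    (7,3)@(15, 7): e=[-1,40,49] → .
    (4,4)@(9, 9): e=[25,56,7] → X
    (7,4)@(15, 9): e=[13,8,67] → X
    (8,4)@(17, 9): e=[9,-8,87] → .
    (3,5)@(7, 11): e=[43,40,5] → X
    (6,5)@(13, 11): e=[31,-8,65] → .
    (7,5)@(15, 11): e=[27,-24,85] → .
    (2,6)@(5, 13): e=[61,24,3] → X
    (4,6)@(9, 13): e=[53,-8,43] → .
    (5,6)@(11, 13): e=[49,-24,63] → .
  covered (12 px):
    . . . . . . . . .
    . . . . . . . . .
    . . . . . . . . .
    . . . . . X X . .
    . . . . X X X X .
    . . . X X X . . .
    . . X X . . . . .
    . X . . . . . . .
    . . . . . . . . .
    . . . . . . . . .
T2:
  2·area = 12  (B↔C swapped to make it positive)
  edge (14, 8)→(16, 4): d=(2,-4) top-left  bias=+0
  edge (16, 4)→(12, 18): d=(-4,14) right/bottom  bias=-1
  edge (12, 18)→(14, 8): d=(2,-10) top-left  bias=+0
    (7,1)@(15, 3): e=[-6,18,0] → .  [on edge]
    (7,3)@(15, 7): e=[2,2,8] → X
    (8,3)@(17, 7): e=[10,-26,28] → .
    (7,4)@(15, 9): e=[6,-6,12] → .
    (6,6)@(13, 13): e=[6,6,0] → X  [on edge]
    (7,6)@(15, 13): e=[14,-22,20] → .
    (6,7)@(13, 15): e=[10,-2,4] → .
  covered (2 px):
    . . . . . . . . .
    . . . . . . . . .
    . . . . . . . . .
    . . . . . . . X .
    . . . . . . . . .
    . . . . . . . . .
    . . . . . . X . .
    . . . . . . . . .
    . . . . . . . . .
    . . . . . . . . .
T3:
  2·area = 72
  edge (16, 8)→(13, 14): d=(-3,6) right/bottom  bias=-1
  edge (13, 14)→(0, 16): d=(-13,2) right/bottom  bias=-1
  edge (0, 16)→(16, 8): d=(16,-8) top-left  bias=+0
    (7,4)@(15, 9): e=[3,61,8] → X
    (8,4)@(17, 9): e=[-9,57,24] → .
    (5,5)@(11, 11): e=[21,43,8] → X
    (6,5)@(13, 11): e=[9,39,24] → X
    (7,5)@(15, 11): e=[-3,35,40] → .
    (3,6)@(7, 13): e=[39,25,8] → X
    (4,6)@(9, 13): e=[27,21,24] → X
    (7,6)@(15, 13): e=[-9,9,72] → .
    (1,7)@(3, 15): e=[57,7,8] → X
    (2,7)@(5, 15): e=[45,3,24] → X
    (3,7)@(7, 15): e=[33,-1,40] → .
    (4,7)@(9, 15): e=[21,-5,56] → .
  covered (9 px):
    . . . . . . . . .
    . . . . . . . . .
    . . . . . . . . .
    . . . . . . . . .
    . . . . . . . X .
    . . . . . X X . .
    . . . X X X X . .
    . X X . . . . . .
    . . . . . . . . .
    . . . . . . . . .
T4:
  2·area = 8
  edge (1, 11)→(12, 7): d=(11,-4) top-left  bias=+0
  edge (12, 7)→(14, 7): d=(2,0) top-left  bias=+0
  edge (14, 7)→(1, 11): d=(-13,4) right/bottom  bias=-1
    (0,3)@(1, 7): e=[-44,0,52] → .  [on edge]
    (1,3)@(3, 7): e=[-36,0,44] → .  [on edge]
    (2,3)@(5, 7): e=[-28,0,36] → .  [on edge]
    (3,3)@(7, 7): e=[-20,0,28] → .  [on edge]
    (4,3)@(9, 7): e=[-12,0,20] → .  [on edge]
    (5,3)@(11, 7): e=[-4,0,12] → .  [on edge]
    (6,3)@(13, 7): e=[4,0,4] → X  [on edge]
    (7,3)@(15, 7): e=[12,0,-4] → .  [on edge]
    (8,3)@(17, 7): e=[20,0,-12] → .  [on edge]
    (3,4)@(7, 9): e=[2,4,2] → X
    (4,4)@(9, 9): e=[10,4,-6] → .
    (6,4)@(13, 9): e=[26,4,-22] → .
    (0,5)@(1, 11): e=[0,8,0] → .  [on edge]
  covered (2 px):
    . . . . . . . . .
    . . . . . . . . .
    . . . . . . . . .
    . . . . . . X . .
    . . . X . . . . .
    . . . . . . . . .
    . . . . . . . . .
    . . . . . . . . .
    . . . . . . . . .
    . . . . . . . . .

Answer: 27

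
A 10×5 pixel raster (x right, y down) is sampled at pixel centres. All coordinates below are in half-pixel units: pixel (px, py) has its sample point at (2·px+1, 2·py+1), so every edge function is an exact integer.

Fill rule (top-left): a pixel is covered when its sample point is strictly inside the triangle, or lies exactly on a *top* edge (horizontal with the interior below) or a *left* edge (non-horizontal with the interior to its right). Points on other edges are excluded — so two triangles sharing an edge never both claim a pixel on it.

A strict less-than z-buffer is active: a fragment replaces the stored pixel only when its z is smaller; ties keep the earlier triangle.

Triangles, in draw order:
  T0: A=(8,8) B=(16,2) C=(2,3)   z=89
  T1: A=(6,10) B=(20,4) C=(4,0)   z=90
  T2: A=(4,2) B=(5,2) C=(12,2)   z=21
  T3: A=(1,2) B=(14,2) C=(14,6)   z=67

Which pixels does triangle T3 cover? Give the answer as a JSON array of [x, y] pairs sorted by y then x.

T0:
  2·area = 76  (B↔C swapped to make it positive)
  edge (8, 8)→(2, 3): d=(-6,-5) top-left  bias=+0
  edge (2, 3)→(16, 2): d=(14,-1) top-left  bias=+0
  edge (16, 2)→(8, 8): d=(-8,6) right/bottom  bias=-1
    (1,1)@(3, 3): e=[5,1,70] → X
    (2,1)@(5, 3): e=[15,3,58] → X
    (3,1)@(7, 3): e=[25,5,46] → X
    (4,1)@(9, 3): e=[35,7,34] → X
    (5,1)@(11, 3): e=[45,9,22] → X
    (6,1)@(13, 3): e=[55,11,10] → X
    (7,1)@(15, 3): e=[65,13,-2] → .
    (1,2)@(3, 5): e=[-7,29,54] → .
    (2,2)@(5, 5): e=[3,31,42] → X
    (6,2)@(13, 5): e=[43,39,-6] → .
    (2,3)@(5, 7): e=[-9,59,26] → .
    (3,3)@(7, 7): e=[1,61,14] → X
  covered (12 px):
    . . . . . . . . . .
    . X X X X X X . . .
    . . X X X X . . . .
    . . . X X . . . . .
    . . . . . . . . . .
T1:
  2·area = 152  (B↔C swapped to make it positive)
  edge (6, 10)→(4, 0): d=(-2,-10) top-left  bias=+0
  edge (4, 0)→(20, 4): d=(16,4) right/bottom  bias=-1
  edge (20, 4)→(6, 10): d=(-14,6) right/bottom  bias=-1
    (2,0)@(5, 1): e=[8,12,132] → X
    (3,0)@(7, 1): e=[28,4,120] → X
    (4,0)@(9, 1): e=[48,-4,108] → .
    (2,1)@(5, 3): e=[4,44,104] → X
    (4,1)@(9, 3): e=[44,28,80] → X
    (5,1)@(11, 3): e=[64,20,68] → X
    (6,1)@(13, 3): e=[84,12,56] → X
    (7,1)@(15, 3): e=[104,4,44] → X
    (8,1)@(17, 3): e=[124,-4,32] → .
    (2,2)@(5, 5): e=[0,76,76] → X  [on edge]
    (8,2)@(17, 5): e=[120,28,4] → X
    (9,2)@(19, 5): e=[140,20,-8] → .
    (6,3)@(13, 7): e=[76,76,0] → .  [on edge]
  covered (19 px):
    . . X X . . . . . .
    . . X X X X X X . .
    . . X X X X X X X .
    . . . X X X . . . .
    . . . X . . . . . .
T2:
  degenerate (2·area = 0) — covers nothing
T3:
  2·area = 52
  edge (1, 2)→(14, 2): d=(13,0) top-left  bias=+0
  edge (14, 2)→(14, 6): d=(0,4) right/bottom  bias=-1
  edge (14, 6)→(1, 2): d=(-13,-4) top-left  bias=+0
    (2,1)@(5, 3): e=[13,36,3] → X
    (3,1)@(7, 3): e=[13,28,11] → X
    (4,1)@(9, 3): e=[13,20,19] → X
    (5,1)@(11, 3): e=[13,12,27] → X
    (6,1)@(13, 3): e=[13,4,35] → X
    (7,1)@(15, 3): e=[13,-4,43] → .
    (2,2)@(5, 5): e=[39,36,-23] → .
    (3,2)@(7, 5): e=[39,28,-15] → .
    (4,2)@(9, 5): e=[39,20,-7] → .
    (5,2)@(11, 5): e=[39,12,1] → X
    (7,2)@(15, 5): e=[39,-4,17] → .
    (5,3)@(11, 7): e=[65,12,-25] → .
  covered (7 px):
    . . . . . . . . . .
    . . X X X X X . . .
    . . . . . X X . . .
    . . . . . . . . . .
    . . . . . . . . . .

Answer: [[2,1],[3,1],[4,1],[5,1],[6,1],[5,2],[6,2]]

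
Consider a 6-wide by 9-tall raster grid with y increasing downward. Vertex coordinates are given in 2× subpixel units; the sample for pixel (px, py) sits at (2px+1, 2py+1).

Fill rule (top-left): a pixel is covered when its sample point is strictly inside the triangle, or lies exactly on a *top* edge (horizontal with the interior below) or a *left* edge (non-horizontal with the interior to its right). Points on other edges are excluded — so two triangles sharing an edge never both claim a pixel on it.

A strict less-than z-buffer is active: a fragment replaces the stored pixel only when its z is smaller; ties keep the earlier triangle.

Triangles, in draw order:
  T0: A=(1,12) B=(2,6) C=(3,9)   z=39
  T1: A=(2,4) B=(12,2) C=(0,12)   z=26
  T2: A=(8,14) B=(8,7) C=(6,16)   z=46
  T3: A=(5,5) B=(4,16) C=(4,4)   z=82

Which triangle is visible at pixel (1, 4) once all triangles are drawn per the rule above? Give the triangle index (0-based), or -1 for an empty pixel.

T0:
  2·area = 9
  edge (1, 12)→(2, 6): d=(1,-6) top-left  bias=+0
  edge (2, 6)→(3, 9): d=(1,3) right/bottom  bias=-1
  edge (3, 9)→(1, 12): d=(-2,3) right/bottom  bias=-1
    (0,1)@(1, 3): e=[-9,0,18] → .  [on edge]
    (3,1)@(7, 3): e=[27,-18,0] → .  [on edge]
    (1,4)@(3, 9): e=[9,0,0] → .  [on edge]
    (2,7)@(5, 15): e=[27,0,-18] → .  [on edge]
  covered (0 px):
    . . . . . .
    . . . . . .
    . . . . . .
    . . . . . .
    . . . . . .
    . . . . . .
    . . . . . .
    . . . . . .
    . . . . . .
T1:
  2·area = 76
  edge (2, 4)→(12, 2): d=(10,-2) top-left  bias=+0
  edge (12, 2)→(0, 12): d=(-12,10) right/bottom  bias=-1
  edge (0, 12)→(2, 4): d=(2,-8) top-left  bias=+0
    (3,1)@(7, 3): e=[0,38,38] → X  [on edge]
    (4,1)@(9, 3): e=[4,18,54] → X
    (5,1)@(11, 3): e=[8,-2,70] → .
    (1,2)@(3, 5): e=[12,54,10] → X
    (2,2)@(5, 5): e=[16,34,26] → X
    (4,2)@(9, 5): e=[24,-6,58] → .
    (1,3)@(3, 7): e=[32,30,14] → X
    (3,3)@(7, 7): e=[40,-10,46] → .
    (0,4)@(1, 9): e=[48,26,2] → X
    (2,4)@(5, 9): e=[56,-14,34] → .
    (0,5)@(1, 11): e=[68,2,6] → X
    (1,5)@(3, 11): e=[72,-18,22] → .
  covered (10 px):
    . . . . . .
    . . . X X .
    . X X X . .
    . X X . . .
    X X . . . .
    X . . . . .
    . . . . . .
    . . . . . .
    . . . . . .
T2:
  2·area = 14  (B↔C swapped to make it positive)
  edge (8, 14)→(6, 16): d=(-2,2) right/bottom  bias=-1
  edge (6, 16)→(8, 7): d=(2,-9) top-left  bias=+0
  edge (8, 7)→(8, 14): d=(0,7) right/bottom  bias=-1
    (5,5)@(11, 11): e=[0,35,-21] → .  [on edge]
    (3,6)@(7, 13): e=[4,3,7] → X
    (4,6)@(9, 13): e=[0,21,-7] → .  [on edge]
    (3,7)@(7, 15): e=[0,7,7] → .  [on edge]
    (2,8)@(5, 17): e=[0,-7,21] → .  [on edge]
  covered (1 px):
    . . . . . .
    . . . . . .
    . . . . . .
    . . . . . .
    . . . . . .
    . . . . . .
    . . . X . .
    . . . . . .
    . . . . . .
T3:
  2·area = 12
  edge (5, 5)→(4, 16): d=(-1,11) right/bottom  bias=-1
  edge (4, 16)→(4, 4): d=(0,-12) top-left  bias=+0
  edge (4, 4)→(5, 5): d=(1,1) right/bottom  bias=-1
    (0,0)@(1, 1): e=[48,-36,0] → .  [on edge]
    (1,1)@(3, 3): e=[24,-12,0] → .  [on edge]
    (2,2)@(5, 5): e=[0,12,0] → .  [on edge]
    (3,3)@(7, 7): e=[-24,36,0] → .  [on edge]
    (4,4)@(9, 9): e=[-48,60,0] → .  [on edge]
    (5,5)@(11, 11): e=[-72,84,0] → .  [on edge]
  covered (0 px):
    . . . . . .
    . . . . . .
    . . . . . .
    . . . . . .
    . . . . . .
    . . . . . .
    . . . . . .
    . . . . . .
    . . . . . .

Z-buffer (winner per pixel, '.' = empty):
  . . . . . .
  . . . 1 1 .
  . 1 1 1 . .
  . 1 1 . . .
  1 1 . . . .
  1 . . . . .
  . . . 2 . .
  . . . . . .
  . . . . . .

Result: 1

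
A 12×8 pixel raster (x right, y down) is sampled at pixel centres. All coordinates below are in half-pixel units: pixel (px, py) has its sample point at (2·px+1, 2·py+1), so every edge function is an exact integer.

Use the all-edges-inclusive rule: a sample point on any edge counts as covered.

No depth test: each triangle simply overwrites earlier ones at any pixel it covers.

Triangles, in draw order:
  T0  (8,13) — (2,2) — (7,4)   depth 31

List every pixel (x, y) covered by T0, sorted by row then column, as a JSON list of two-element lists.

T0:
  2·area = 43
  edge (8, 13)→(2, 2): d=(-6,-11) inclusive
  edge (2, 2)→(7, 4): d=(5,2) inclusive
  edge (7, 4)→(8, 13): d=(1,9) inclusive
    (1,1)@(3, 3): e=[5,3,35] → #
    (2,1)@(5, 3): e=[27,-1,17] → ·
    (1,2)@(3, 5): e=[-7,13,37] → ·
    (2,2)@(5, 5): e=[15,9,19] → #
    (3,2)@(7, 5): e=[37,5,1] → #
    (4,2)@(9, 5): e=[59,1,-17] → ·
    (2,3)@(5, 7): e=[3,19,21] → #
    (4,3)@(9, 7): e=[47,11,-15] → ·
    (2,4)@(5, 9): e=[-9,29,23] → ·
    (3,4)@(7, 9): e=[13,25,5] → #
    (4,4)@(9, 9): e=[35,21,-13] → ·
    (3,5)@(7, 11): e=[1,35,7] → #
  covered (7 px):
    · · · · · · · · · · · ·
    · # · · · · · · · · · ·
    · · # # · · · · · · · ·
    · · # # · · · · · · · ·
    · · · # · · · · · · · ·
    · · · # · · · · · · · ·
    · · · · · · · · · · · ·
    · · · · · · · · · · · ·

Final: [[1,1],[2,2],[3,2],[2,3],[3,3],[3,4],[3,5]]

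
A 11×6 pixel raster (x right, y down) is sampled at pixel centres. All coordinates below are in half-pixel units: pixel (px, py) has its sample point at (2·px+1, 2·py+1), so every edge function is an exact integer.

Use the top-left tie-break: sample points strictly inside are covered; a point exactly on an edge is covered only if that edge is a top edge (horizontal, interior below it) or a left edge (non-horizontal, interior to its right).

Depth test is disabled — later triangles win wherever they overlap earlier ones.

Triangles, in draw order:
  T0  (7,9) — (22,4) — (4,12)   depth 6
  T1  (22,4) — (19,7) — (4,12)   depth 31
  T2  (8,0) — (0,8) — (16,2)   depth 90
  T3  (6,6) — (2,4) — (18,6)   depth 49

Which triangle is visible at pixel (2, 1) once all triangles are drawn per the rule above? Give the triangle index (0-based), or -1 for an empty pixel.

T0:
  2·area = 30
  edge (7, 9)→(22, 4): d=(15,-5) top-left  bias=+0
  edge (22, 4)→(4, 12): d=(-18,8) right/bottom  bias=-1
  edge (4, 12)→(7, 9): d=(3,-3) top-left  bias=+0
    (7,0)@(15, 1): e=[-80,110,0] → ·  [on edge]
    (6,1)@(13, 3): e=[-60,90,0] → ·  [on edge]
    (5,2)@(11, 5): e=[-40,70,0] → ·  [on edge]
    (9,2)@(19, 5): e=[0,6,24] → #  [on edge]
    (10,2)@(21, 5): e=[10,-10,30] → ·
    (4,3)@(9, 7): e=[-20,50,0] → ·  [on edge]
    (6,3)@(13, 7): e=[0,18,12] → #  [on edge]
    (7,3)@(15, 7): e=[10,2,18] → #
    (8,3)@(17, 7): e=[20,-14,24] → ·
    (9,3)@(19, 7): e=[30,-30,30] → ·
    (3,4)@(7, 9): e=[0,30,0] → #  [on edge]
    (4,4)@(9, 9): e=[10,14,6] → #
    (0,5)@(1, 11): e=[0,42,-12] → ·  [on edge]
    (2,5)@(5, 11): e=[20,10,0] → #  [on edge]
  covered (6 px):
    · · · · · · · · · · ·
    · · · · · · · · · · ·
    · · · · · · · · · # ·
    · · · · · · # # · · ·
    · · · # # · · · · · ·
    · · # · · · · · · · ·
T1:
  2·area = 30
  edge (22, 4)→(19, 7): d=(-3,3) right/bottom  bias=-1
  edge (19, 7)→(4, 12): d=(-15,5) right/bottom  bias=-1
  edge (4, 12)→(22, 4): d=(18,-8) top-left  bias=+0
    (10,2)@(21, 5): e=[0,20,10] → ·  [on edge]
    (8,3)@(17, 7): e=[6,10,14] → #
    (9,3)@(19, 7): e=[0,0,30] → ·  [on edge]
    (5,4)@(11, 9): e=[18,10,2] → #
    (6,4)@(13, 9): e=[12,0,18] → ·  [on edge]
    (8,4)@(17, 9): e=[0,-20,50] → ·  [on edge]
    (3,5)@(7, 11): e=[24,0,6] → ·  [on edge]
    (5,5)@(11, 11): e=[12,-20,38] → ·
    (7,5)@(15, 11): e=[0,-40,70] → ·  [on edge]
  covered (2 px):
    · · · · · · · · · · ·
    · · · · · · · · · · ·
    · · · · · · · · · · ·
    · · · · · · · · # · ·
    · · · · · # · · · · ·
    · · · · · · · · · · ·
T2:
  2·area = 80  (B↔C swapped to make it positive)
  edge (8, 0)→(16, 2): d=(8,2) right/bottom  bias=-1
  edge (16, 2)→(0, 8): d=(-16,6) right/bottom  bias=-1
  edge (0, 8)→(8, 0): d=(8,-8) top-left  bias=+0
    (3,0)@(7, 1): e=[10,70,0] → #  [on edge]
    (4,0)@(9, 1): e=[6,58,16] → #
    (5,0)@(11, 1): e=[2,46,32] → #
    (6,0)@(13, 1): e=[-2,34,48] → ·
    (2,1)@(5, 3): e=[30,50,0] → #  [on edge]
    (6,1)@(13, 3): e=[14,2,64] → #
    (7,1)@(15, 3): e=[10,-10,80] → ·
    (1,2)@(3, 5): e=[50,30,0] → #  [on edge]
    (4,2)@(9, 5): e=[38,-6,48] → ·
    (5,2)@(11, 5): e=[34,-18,64] → ·
    (6,2)@(13, 5): e=[30,-30,80] → ·
    (0,3)@(1, 7): e=[70,10,0] → #  [on edge]
  covered (12 px):
    · · · # # # · · · · ·
    · · # # # # # · · · ·
    · # # # · · · · · · ·
    # · · · · · · · · · ·
    · · · · · · · · · · ·
    · · · · · · · · · · ·
T3:
  2·area = 24
  edge (6, 6)→(2, 4): d=(-4,-2) top-left  bias=+0
  edge (2, 4)→(18, 6): d=(16,2) right/bottom  bias=-1
  edge (18, 6)→(6, 6): d=(-12,0) right/bottom  bias=-1
    (2,2)@(5, 5): e=[2,10,12] → #
    (3,2)@(7, 5): e=[6,6,12] → #
    (4,2)@(9, 5): e=[10,2,12] → #
    (5,2)@(11, 5): e=[14,-2,12] → ·
    (2,3)@(5, 7): e=[-6,42,-12] → ·
    (3,3)@(7, 7): e=[-2,38,-12] → ·
    (4,3)@(9, 7): e=[2,34,-12] → ·
  covered (3 px):
    · · · · · · · · · · ·
    · · · · · · · · · · ·
    · · # # # · · · · · ·
    · · · · · · · · · · ·
    · · · · · · · · · · ·
    · · · · · · · · · · ·

Z-buffer (winner per pixel, '.' = empty):
  . . . 2 2 2 . . . . .
  . . 2 2 2 2 2 . . . .
  . 2 3 3 3 . . . . 0 .
  2 . . . . . 0 0 1 . .
  . . . 0 0 1 . . . . .
  . . 0 . . . . . . . .

Final: 2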